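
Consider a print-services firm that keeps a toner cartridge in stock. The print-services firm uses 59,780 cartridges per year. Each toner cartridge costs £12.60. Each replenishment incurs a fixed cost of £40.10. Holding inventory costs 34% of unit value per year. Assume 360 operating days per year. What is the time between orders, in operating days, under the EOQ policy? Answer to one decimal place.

T ≈ 6.4 days

Holding cost H = 0.34 × £12.60 = £4.2840 per unit per year.
EOQ = √(2DS/H) = √(2 × 59,780 × 40.1 / 4.284) ≈ 1057.89.
Cycle time = Q*/D × 360 = 1057.89 / 59,780 × 360 ≈ 6.371 days.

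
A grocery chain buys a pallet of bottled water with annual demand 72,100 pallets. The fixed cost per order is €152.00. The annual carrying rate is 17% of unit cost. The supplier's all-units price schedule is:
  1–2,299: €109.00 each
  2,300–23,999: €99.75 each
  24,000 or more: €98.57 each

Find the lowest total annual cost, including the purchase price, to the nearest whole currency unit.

TC* ≈ €7,216,241

Holding cost per unit per year at price C is H = 0.17·C.
Evaluate total cost at each tier's feasible EOQ or, if the EOQ is below the tier, at the tier's minimum quantity.
EOQ at €109.00 = 1087.6 (feasible in tier 1): TC = 72,100×€109.00 + (72,100/1087.6)×152 + (1087.6/2)×0.17×€109.00 = €7,879,053.11.
EOQ at €99.75 = 1136.9 < 2300, so use break Q=2300: TC = 72,100×€99.75 + (72,100/2300.0)×152 + (2300.0/2)×0.17×€99.75 = €7,216,240.99.
EOQ at €98.57 = 1143.7 < 24000, so use break Q=24000: TC = 72,100×€98.57 + (72,100/24000.0)×152 + (24000.0/2)×0.17×€98.57 = €7,308,436.43.
Lowest total cost among the candidates is at Q = 2300.0.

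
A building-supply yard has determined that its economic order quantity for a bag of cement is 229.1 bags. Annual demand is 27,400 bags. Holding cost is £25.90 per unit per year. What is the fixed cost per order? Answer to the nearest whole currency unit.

Invert the EOQ relation Q*² = 2DS/H.
From Q* = √(2DS/H): S = Q*²H / (2D) = 229.1² × 25.9 / (2 × 27,400) = 24.8067.

S ≈ £25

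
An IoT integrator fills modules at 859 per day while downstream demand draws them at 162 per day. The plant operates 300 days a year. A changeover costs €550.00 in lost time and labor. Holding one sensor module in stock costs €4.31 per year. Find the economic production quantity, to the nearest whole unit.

Annual demand D = 162 × 300 = 48,600.
Production build-up factor (1 − d/p) = 1 − 162/859 = 0.8114.
Q* = √(2DS / (H(1 − d/p))) = √(2 × 48,600 × 550 / (4.31 × 0.8114)).
= √(53,460,000 / 3.4972) ≈ 3909.813.

Q* ≈ 3,910 modules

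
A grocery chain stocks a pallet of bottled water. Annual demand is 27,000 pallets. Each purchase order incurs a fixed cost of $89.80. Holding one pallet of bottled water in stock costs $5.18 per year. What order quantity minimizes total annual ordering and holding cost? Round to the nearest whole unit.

EOQ = √(2DS / H) = √(2 × 27,000 × 89.8 / 5.18).
= √(4,849,200 / 5.18) = √936,138.9961 ≈ 967.543.

Q* ≈ 968 pallets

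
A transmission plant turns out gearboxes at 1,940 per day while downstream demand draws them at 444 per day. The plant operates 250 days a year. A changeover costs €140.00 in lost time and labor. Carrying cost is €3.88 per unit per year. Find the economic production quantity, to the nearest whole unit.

Q* ≈ 3,223 gearboxes

Annual demand D = 444 × 250 = 111,000.
Production build-up factor (1 − d/p) = 1 − 444/1,940 = 0.7711.
Q* = √(2DS / (H(1 − d/p))) = √(2 × 111,000 × 140 / (3.88 × 0.7711)).
= √(31,080,000 / 2.992) ≈ 3222.996.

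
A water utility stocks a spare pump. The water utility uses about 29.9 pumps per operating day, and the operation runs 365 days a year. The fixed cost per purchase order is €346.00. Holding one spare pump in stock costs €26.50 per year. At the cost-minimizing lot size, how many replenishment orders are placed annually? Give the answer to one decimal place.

Annual demand D = 29.9 × 365 = 10,913.5.
EOQ = √(2DS/H) = √(2 × 10,913.5 × 346 / 26.5) ≈ 533.84.
Orders per year = D / Q* = 10,913.5 / 533.84 ≈ 20.443.

N ≈ 20.4 orders per year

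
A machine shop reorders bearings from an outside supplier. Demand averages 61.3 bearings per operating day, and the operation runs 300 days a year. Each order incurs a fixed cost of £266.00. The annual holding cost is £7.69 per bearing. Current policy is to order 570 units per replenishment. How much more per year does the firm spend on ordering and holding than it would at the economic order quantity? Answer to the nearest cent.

Extra cost ≈ £2,099.84 per year

Annual demand D = 61.3 × 300 = 18,390.
EOQ = √(2DS/H) = √(2 × 18,390 × 266 / 7.69) ≈ 1127.93.
Cost at Q* = (D/Q*)S + (Q*/2)H = √(2DSH) ≈ £8,673.81.
Cost at Q = 570: (18,390/570)×266 + (570/2)×7.69 = £8,582.00 + £2,191.65 = £10,773.65.
Excess = £10,773.65 − £8,673.81 = £2,099.84.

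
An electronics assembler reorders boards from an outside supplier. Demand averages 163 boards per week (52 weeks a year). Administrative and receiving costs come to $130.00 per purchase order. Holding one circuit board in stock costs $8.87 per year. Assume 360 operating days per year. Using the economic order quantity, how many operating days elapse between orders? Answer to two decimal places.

T ≈ 21.17 days

Annual demand D = 163 × 52 = 8,476.
EOQ = √(2DS/H) = √(2 × 8,476 × 130 / 8.87) ≈ 498.45.
Cycle time = Q*/D × 360 = 498.45 / 8,476 × 360 ≈ 21.171 days.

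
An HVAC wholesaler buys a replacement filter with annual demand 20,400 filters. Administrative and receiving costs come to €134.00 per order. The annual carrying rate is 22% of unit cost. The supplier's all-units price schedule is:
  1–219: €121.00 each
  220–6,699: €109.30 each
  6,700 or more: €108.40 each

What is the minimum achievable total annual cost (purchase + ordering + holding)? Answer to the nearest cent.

TC* ≈ €2,241,185.79

Holding cost per unit per year at price C is H = 0.22·C.
Candidates are each tier's EOQ (if it falls in that tier) and each price-break quantity.
Tier 1 (€121.00): EOQ = 453.2 exceeds tier's upper bound 219, so this tier is dominated.
EOQ at €109.30 = 476.8 (feasible in tier 2): TC = 20,400×€109.30 + (20,400/476.8)×134 + (476.8/2)×0.22×€109.30 = €2,241,185.79.
EOQ at €108.40 = 478.8 < 6700, so use break Q=6700: TC = 20,400×€108.40 + (20,400/6700.0)×134 + (6700.0/2)×0.22×€108.40 = €2,291,658.80.
Lowest total cost among the candidates is at Q = 476.8.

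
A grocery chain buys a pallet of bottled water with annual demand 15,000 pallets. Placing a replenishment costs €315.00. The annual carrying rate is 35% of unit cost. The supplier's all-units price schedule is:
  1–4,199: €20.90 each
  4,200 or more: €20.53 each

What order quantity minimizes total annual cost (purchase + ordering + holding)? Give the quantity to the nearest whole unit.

Q* ≈ 1,137 pallets

Holding cost per unit per year at price C is H = 0.35·C.
For each price level, check whether its EOQ is feasible; otherwise the best quantity at that price is the breakpoint.
EOQ at €20.90 = 1136.6 (feasible in tier 1): TC = 15,000×€20.90 + (15,000/1136.6)×315 + (1136.6/2)×0.35×€20.90 = €321,814.25.
EOQ at €20.53 = 1146.8 < 4200, so use break Q=4200: TC = 15,000×€20.53 + (15,000/4200.0)×315 + (4200.0/2)×0.35×€20.53 = €324,164.55.
Lowest total cost is €321,814.25 at Q = 1136.6.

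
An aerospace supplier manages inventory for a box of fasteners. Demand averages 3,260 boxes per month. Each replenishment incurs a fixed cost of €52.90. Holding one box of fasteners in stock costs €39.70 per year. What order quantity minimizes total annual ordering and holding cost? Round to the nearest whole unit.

Q* ≈ 323 boxes

Annual demand D = 3,260 × 12 = 39,120.
EOQ = √(2DS / H) = √(2 × 39,120 × 52.9 / 39.7).
= √(4,138,896 / 39.7) = √104,254.3073 ≈ 322.884.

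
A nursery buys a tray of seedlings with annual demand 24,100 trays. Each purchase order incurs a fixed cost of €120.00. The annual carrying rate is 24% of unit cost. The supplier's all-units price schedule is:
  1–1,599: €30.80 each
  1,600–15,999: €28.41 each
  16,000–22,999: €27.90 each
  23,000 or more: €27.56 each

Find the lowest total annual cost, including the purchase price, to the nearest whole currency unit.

TC* ≈ €691,943

Holding cost per unit per year at price C is H = 0.24·C.
For each price level, check whether its EOQ is feasible; otherwise the best quantity at that price is the breakpoint.
EOQ at €30.80 = 884.6 (feasible in tier 1): TC = 24,100×€30.80 + (24,100/884.6)×120 + (884.6/2)×0.24×€30.80 = €748,818.76.
EOQ at €28.41 = 921.0 < 1600, so use break Q=1600: TC = 24,100×€28.41 + (24,100/1600.0)×120 + (1600.0/2)×0.24×€28.41 = €691,943.22.
EOQ at €27.90 = 929.4 < 16000, so use break Q=16000: TC = 24,100×€27.90 + (24,100/16000.0)×120 + (16000.0/2)×0.24×€27.90 = €726,138.75.
EOQ at €27.56 = 935.1 < 23000, so use break Q=23000: TC = 24,100×€27.56 + (24,100/23000.0)×120 + (23000.0/2)×0.24×€27.56 = €740,387.34.
Lowest total cost among the candidates is at Q = 1600.0.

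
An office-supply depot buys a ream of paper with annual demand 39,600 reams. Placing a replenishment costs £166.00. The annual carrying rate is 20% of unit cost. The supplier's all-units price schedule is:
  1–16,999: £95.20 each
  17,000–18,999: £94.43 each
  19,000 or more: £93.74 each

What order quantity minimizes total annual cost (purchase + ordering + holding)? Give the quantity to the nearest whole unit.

Q* ≈ 831 reams

Holding cost per unit per year at price C is H = 0.20·C.
Candidates are each tier's EOQ (if it falls in that tier) and each price-break quantity.
EOQ at £95.20 = 831.0 (feasible in tier 1): TC = 39,600×£95.20 + (39,600/831.0)×166 + (831.0/2)×0.20×£95.20 = £3,785,741.59.
EOQ at £94.43 = 834.3 < 17000, so use break Q=17000: TC = 39,600×£94.43 + (39,600/17000.0)×166 + (17000.0/2)×0.20×£94.43 = £3,900,345.68.
EOQ at £93.74 = 837.4 < 19000, so use break Q=19000: TC = 39,600×£93.74 + (39,600/19000.0)×166 + (19000.0/2)×0.20×£93.74 = £3,890,555.98.
Lowest total cost is £3,785,741.59 at Q = 831.0.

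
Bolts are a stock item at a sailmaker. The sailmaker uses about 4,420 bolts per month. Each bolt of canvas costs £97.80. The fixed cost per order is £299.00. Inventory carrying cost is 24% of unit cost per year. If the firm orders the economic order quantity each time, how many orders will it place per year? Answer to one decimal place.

N ≈ 45.6 orders per year

Annual demand D = 4,420 × 12 = 53,040.
Holding cost H = 0.24 × £97.80 = £23.4720 per unit per year.
EOQ = √(2DS/H) = √(2 × 53,040 × 299 / 23.472) ≈ 1162.46.
Orders per year = D / Q* = 53,040 / 1162.46 ≈ 45.627.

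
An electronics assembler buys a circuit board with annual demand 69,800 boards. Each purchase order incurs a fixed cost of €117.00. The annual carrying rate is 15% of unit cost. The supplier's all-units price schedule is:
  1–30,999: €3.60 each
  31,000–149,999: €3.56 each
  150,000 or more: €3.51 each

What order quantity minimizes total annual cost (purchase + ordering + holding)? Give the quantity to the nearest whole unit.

Holding cost per unit per year at price C is H = 0.15·C.
For each price level, check whether its EOQ is feasible; otherwise the best quantity at that price is the breakpoint.
EOQ at €3.60 = 5499.7 (feasible in tier 1): TC = 69,800×€3.60 + (69,800/5499.7)×117 + (5499.7/2)×0.15×€3.60 = €254,249.84.
EOQ at €3.56 = 5530.5 < 31000, so use break Q=31000: TC = 69,800×€3.56 + (69,800/31000.0)×117 + (31000.0/2)×0.15×€3.56 = €257,028.44.
EOQ at €3.51 = 5569.8 < 150000, so use break Q=150000: TC = 69,800×€3.51 + (69,800/150000.0)×117 + (150000.0/2)×0.15×€3.51 = €284,539.94.
Lowest total cost is €254,249.84 at Q = 5499.7.

Q* ≈ 5,500 boards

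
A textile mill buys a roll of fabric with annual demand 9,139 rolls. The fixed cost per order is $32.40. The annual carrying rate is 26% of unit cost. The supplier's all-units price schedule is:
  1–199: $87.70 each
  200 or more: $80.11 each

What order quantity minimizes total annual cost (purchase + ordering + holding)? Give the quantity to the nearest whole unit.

Q* ≈ 200 rolls

Holding cost per unit per year at price C is H = 0.26·C.
For each price level, check whether its EOQ is feasible; otherwise the best quantity at that price is the breakpoint.
EOQ at $87.70 = 161.2 (feasible in tier 1): TC = 9,139×$87.70 + (9,139/161.2)×32.4 + (161.2/2)×0.26×$87.70 = $805,165.01.
EOQ at $80.11 = 168.6 < 200, so use break Q=200: TC = 9,139×$80.11 + (9,139/200.0)×32.4 + (200.0/2)×0.26×$80.11 = $735,688.67.
Lowest total cost is $735,688.67 at Q = 200.0.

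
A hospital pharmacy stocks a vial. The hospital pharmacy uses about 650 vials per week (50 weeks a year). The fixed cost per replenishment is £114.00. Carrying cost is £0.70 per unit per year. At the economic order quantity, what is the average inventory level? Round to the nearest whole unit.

Average inventory ≈ 1,627 vials

Annual demand D = 650 × 50 = 32,500.
Q* = √(2DS/H) = √(2 × 32,500 × 114 / 0.7) ≈ 3253.57.
Average inventory = Q*/2 ≈ 3253.57 / 2 = 1626.785.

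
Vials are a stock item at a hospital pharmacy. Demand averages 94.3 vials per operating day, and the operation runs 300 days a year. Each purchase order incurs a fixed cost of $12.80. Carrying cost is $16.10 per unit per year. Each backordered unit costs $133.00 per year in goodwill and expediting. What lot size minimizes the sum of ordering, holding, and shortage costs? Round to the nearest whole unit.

Annual demand D = 94.3 × 300 = 28,290.
With planned backorders, Q* = √(2DS/H) · √((H+B)/B).
√(2DS/H) = √(2 × 28,290 × 12.8 / 16.1) = 212.092.
√((H+B)/B) = √((16.1+133)/133) = 1.0588.
Q* ≈ 224.562.

Q* ≈ 225 vials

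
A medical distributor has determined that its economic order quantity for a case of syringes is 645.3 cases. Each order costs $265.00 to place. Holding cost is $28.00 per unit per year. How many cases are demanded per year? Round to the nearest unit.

Invert the EOQ relation Q*² = 2DS/H.
From Q* = √(2DS/H): D = Q*²H / (2S) = 645.3² × 28 / (2 × 265) = 21999.129.

D ≈ 21,999 cases per year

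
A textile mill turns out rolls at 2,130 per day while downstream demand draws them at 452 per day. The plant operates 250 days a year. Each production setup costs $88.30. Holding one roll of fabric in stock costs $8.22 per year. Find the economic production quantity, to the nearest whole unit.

Q* ≈ 1,755 rolls

Annual demand D = 452 × 250 = 113,000.
Production build-up factor (1 − d/p) = 1 − 452/2,130 = 0.7878.
Q* = √(2DS / (H(1 − d/p))) = √(2 × 113,000 × 88.3 / (8.22 × 0.7878)).
= √(19,955,800 / 6.4757) ≈ 1755.466.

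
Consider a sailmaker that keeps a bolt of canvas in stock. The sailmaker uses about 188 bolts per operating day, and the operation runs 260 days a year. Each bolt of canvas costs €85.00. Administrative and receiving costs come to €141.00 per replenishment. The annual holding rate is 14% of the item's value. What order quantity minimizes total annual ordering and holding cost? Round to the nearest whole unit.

Q* ≈ 1,076 bolts

Annual demand D = 188 × 260 = 48,880.
Holding cost H = 0.14 × €85.00 = €11.9000 per unit per year.
EOQ = √(2DS / H) = √(2 × 48,880 × 141 / 11.9).
= √(13,784,160 / 11.9) = √1,158,332.7731 ≈ 1076.259.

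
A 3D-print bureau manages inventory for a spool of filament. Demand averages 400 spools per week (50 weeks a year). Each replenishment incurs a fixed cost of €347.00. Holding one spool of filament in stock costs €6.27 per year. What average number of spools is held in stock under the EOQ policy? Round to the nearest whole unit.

Average inventory ≈ 744 spools

Annual demand D = 400 × 50 = 20,000.
Q* = √(2DS/H) = √(2 × 20,000 × 347 / 6.27) ≈ 1487.86.
Average inventory = Q*/2 ≈ 1487.86 / 2 = 743.928.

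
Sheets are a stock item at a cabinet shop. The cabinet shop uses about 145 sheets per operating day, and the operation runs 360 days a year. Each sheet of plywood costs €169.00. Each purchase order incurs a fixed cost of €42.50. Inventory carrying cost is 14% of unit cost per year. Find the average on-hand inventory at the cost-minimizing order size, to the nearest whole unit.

Annual demand D = 145 × 360 = 52,200.
Holding cost H = 0.14 × €169.00 = €23.6600 per unit per year.
Q* = √(2DS/H) = √(2 × 52,200 × 42.5 / 23.66) ≈ 433.05.
Average inventory = Q*/2 ≈ 433.05 / 2 = 216.525.

Average inventory ≈ 217 sheets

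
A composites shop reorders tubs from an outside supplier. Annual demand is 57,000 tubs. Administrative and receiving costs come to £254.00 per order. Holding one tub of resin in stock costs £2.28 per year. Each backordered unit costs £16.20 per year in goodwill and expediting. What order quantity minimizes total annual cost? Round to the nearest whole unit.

Q* ≈ 3,806 tubs

With planned backorders, Q* = √(2DS/H) · √((H+B)/B).
√(2DS/H) = √(2 × 57,000 × 254 / 2.28) = 3563.706.
√((H+B)/B) = √((2.28+16.2)/16.2) = 1.0681.
Q* ≈ 3806.233.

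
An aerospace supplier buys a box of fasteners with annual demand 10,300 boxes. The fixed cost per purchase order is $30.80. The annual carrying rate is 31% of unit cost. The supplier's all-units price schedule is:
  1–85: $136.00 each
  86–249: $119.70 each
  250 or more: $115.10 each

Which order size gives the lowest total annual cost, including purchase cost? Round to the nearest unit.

Holding cost per unit per year at price C is H = 0.31·C.
Evaluate total cost at each tier's feasible EOQ or, if the EOQ is below the tier, at the tier's minimum quantity.
Tier 1 ($136.00): EOQ = 122.7 exceeds tier's upper bound 85, so this tier is dominated.
EOQ at $119.70 = 130.8 (feasible in tier 2): TC = 10,300×$119.70 + (10,300/130.8)×30.8 + (130.8/2)×0.31×$119.70 = $1,237,762.18.
EOQ at $115.10 = 133.3 < 250, so use break Q=250: TC = 10,300×$115.10 + (10,300/250.0)×30.8 + (250.0/2)×0.31×$115.10 = $1,191,259.08.
Lowest total cost is $1,191,259.08 at Q = 250.0.

Q* ≈ 250 boxes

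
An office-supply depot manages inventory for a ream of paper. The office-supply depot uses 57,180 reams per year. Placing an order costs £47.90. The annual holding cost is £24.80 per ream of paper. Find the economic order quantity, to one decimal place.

EOQ = √(2DS / H) = √(2 × 57,180 × 47.9 / 24.8).
= √(5,477,844 / 24.8) = √220,880.8065 ≈ 469.980.

Q* ≈ 470.0 reams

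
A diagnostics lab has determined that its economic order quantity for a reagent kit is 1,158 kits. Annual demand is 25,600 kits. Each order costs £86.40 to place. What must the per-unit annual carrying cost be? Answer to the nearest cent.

Squaring Q* = √(2DS/H) gives Q*² = 2DS/H.
From Q* = √(2DS/H): H = 2DS / Q*² = 2 × 25,600 × 86.4 / 1,158² = 3.2989.

H ≈ £3.30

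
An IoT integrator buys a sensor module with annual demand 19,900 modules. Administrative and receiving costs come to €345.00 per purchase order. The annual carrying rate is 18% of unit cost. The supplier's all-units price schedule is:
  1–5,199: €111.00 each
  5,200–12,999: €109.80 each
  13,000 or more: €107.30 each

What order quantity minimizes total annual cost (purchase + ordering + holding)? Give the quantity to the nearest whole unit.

Q* ≈ 829 modules

Holding cost per unit per year at price C is H = 0.18·C.
Evaluate total cost at each tier's feasible EOQ or, if the EOQ is below the tier, at the tier's minimum quantity.
EOQ at €111.00 = 829.0 (feasible in tier 1): TC = 19,900×€111.00 + (19,900/829.0)×345 + (829.0/2)×0.18×€111.00 = €2,225,463.37.
EOQ at €109.80 = 833.5 < 5200, so use break Q=5200: TC = 19,900×€109.80 + (19,900/5200.0)×345 + (5200.0/2)×0.18×€109.80 = €2,237,726.69.
EOQ at €107.30 = 843.2 < 13000, so use break Q=13000: TC = 19,900×€107.30 + (19,900/13000.0)×345 + (13000.0/2)×0.18×€107.30 = €2,261,339.12.
Lowest total cost is €2,225,463.37 at Q = 829.0.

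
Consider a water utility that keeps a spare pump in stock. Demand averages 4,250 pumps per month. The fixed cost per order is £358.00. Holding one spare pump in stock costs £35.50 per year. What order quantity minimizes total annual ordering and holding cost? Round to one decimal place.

Q* ≈ 1,014.2 pumps

Annual demand D = 4,250 × 12 = 51,000.
EOQ = √(2DS / H) = √(2 × 51,000 × 358 / 35.5).
= √(36,516,000 / 35.5) = √1,028,619.7183 ≈ 1014.209.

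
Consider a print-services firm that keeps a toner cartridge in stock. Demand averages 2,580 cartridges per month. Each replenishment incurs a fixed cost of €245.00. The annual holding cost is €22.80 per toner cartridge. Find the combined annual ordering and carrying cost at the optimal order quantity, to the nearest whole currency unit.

TC* ≈ €18,598

Annual demand D = 2,580 × 12 = 30,960.
Q* = √(2DS/H) = √(2 × 30,960 × 245 / 22.8) ≈ 815.70.
At the optimum the two cost components are equal, so total cost = 2·(Q*/2)H = Q*·H.
Minimum total = √(2DSH) = √(2 × 30,960 × 245 × 22.8) ≈ 18597.987.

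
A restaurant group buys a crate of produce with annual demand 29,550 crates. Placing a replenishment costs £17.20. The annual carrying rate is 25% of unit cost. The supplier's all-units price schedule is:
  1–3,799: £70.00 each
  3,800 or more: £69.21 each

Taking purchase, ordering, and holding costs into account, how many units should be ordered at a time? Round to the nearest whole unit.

Holding cost per unit per year at price C is H = 0.25·C.
For each price level, check whether its EOQ is feasible; otherwise the best quantity at that price is the breakpoint.
EOQ at £70.00 = 241.0 (feasible in tier 1): TC = 29,550×£70.00 + (29,550/241.0)×17.2 + (241.0/2)×0.25×£70.00 = £2,072,717.71.
EOQ at £69.21 = 242.4 < 3800, so use break Q=3800: TC = 29,550×£69.21 + (29,550/3800.0)×17.2 + (3800.0/2)×0.25×£69.21 = £2,078,164.00.
Lowest total cost is £2,072,717.71 at Q = 241.0.

Q* ≈ 241 crates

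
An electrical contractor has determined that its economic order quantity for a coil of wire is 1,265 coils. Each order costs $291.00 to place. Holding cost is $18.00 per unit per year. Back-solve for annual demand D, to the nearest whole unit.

The basic EOQ model gives Q* = √(2DS/H); rearrange for the unknown.
From Q* = √(2DS/H): D = Q*²H / (2S) = 1,265² × 18 / (2 × 291) = 49491.495.

D ≈ 49,491 coils per year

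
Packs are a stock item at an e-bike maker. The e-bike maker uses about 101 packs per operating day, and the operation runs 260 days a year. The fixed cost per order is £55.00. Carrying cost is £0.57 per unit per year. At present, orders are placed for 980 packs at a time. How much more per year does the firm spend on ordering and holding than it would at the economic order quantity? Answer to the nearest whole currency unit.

Extra cost ≈ £470 per year

Annual demand D = 101 × 260 = 26,260.
EOQ = √(2DS/H) = √(2 × 26,260 × 55 / 0.57) ≈ 2251.16.
Cost at Q* = (D/Q*)S + (Q*/2)H = √(2DSH) ≈ £1,283.16.
Cost at Q = 980: (26,260/980)×55 + (980/2)×0.57 = £1,473.78 + £279.30 = £1,753.08.
Excess = £1,753.08 − £1,283.16 = £469.91.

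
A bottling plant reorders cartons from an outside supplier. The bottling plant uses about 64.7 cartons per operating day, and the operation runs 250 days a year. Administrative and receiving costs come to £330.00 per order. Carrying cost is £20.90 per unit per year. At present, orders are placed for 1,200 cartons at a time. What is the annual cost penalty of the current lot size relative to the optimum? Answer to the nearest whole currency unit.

Annual demand D = 64.7 × 250 = 16,175.
EOQ = √(2DS/H) = √(2 × 16,175 × 330 / 20.9) ≈ 714.70.
Cost at Q* = (D/Q*)S + (Q*/2)H = √(2DSH) ≈ £14,937.13.
Cost at Q = 1,200: (16,175/1,200)×330 + (1,200/2)×20.9 = £4,448.12 + £12,540.00 = £16,988.12.
Excess = £16,988.12 − £14,937.13 = £2,050.99.

Extra cost ≈ £2,051 per year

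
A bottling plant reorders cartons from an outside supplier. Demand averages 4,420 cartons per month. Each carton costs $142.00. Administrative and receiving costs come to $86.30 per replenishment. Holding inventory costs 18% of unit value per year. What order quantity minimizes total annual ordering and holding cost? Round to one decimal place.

Annual demand D = 4,420 × 12 = 53,040.
Holding cost H = 0.18 × $142.00 = $25.5600 per unit per year.
EOQ = √(2DS / H) = √(2 × 53,040 × 86.3 / 25.56).
= √(9,154,704 / 25.56) = √358,165.2582 ≈ 598.469.

Q* ≈ 598.5 cartons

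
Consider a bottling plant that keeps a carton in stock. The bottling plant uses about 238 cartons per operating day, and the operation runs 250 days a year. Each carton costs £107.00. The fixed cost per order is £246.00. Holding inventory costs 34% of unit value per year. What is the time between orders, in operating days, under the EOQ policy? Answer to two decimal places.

T ≈ 3.77 days

Annual demand D = 238 × 250 = 59,500.
Holding cost H = 0.34 × £107.00 = £36.3800 per unit per year.
Q* = √(2DS/H) = √(2 × 59,500 × 246 / 36.38) ≈ 897.04.
Cycle time = Q*/D × 250 = 897.04 / 59,500 × 250 ≈ 3.769 days.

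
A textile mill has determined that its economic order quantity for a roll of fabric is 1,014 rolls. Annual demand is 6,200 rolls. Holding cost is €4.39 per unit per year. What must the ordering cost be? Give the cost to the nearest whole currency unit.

S ≈ €364

The basic EOQ model gives Q* = √(2DS/H); rearrange for the unknown.
From Q* = √(2DS/H): S = Q*²H / (2D) = 1,014² × 4.39 / (2 × 6,200) = 364.0146.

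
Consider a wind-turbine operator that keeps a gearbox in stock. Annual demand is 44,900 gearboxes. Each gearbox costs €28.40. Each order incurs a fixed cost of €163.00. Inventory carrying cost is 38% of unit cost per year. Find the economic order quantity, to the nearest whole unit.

Holding cost H = 0.38 × €28.40 = €10.7920 per unit per year.
EOQ = √(2DS / H) = √(2 × 44,900 × 163 / 10.792).
= √(14,637,400 / 10.792) = √1,356,319.4959 ≈ 1164.611.

Q* ≈ 1,165 gearboxes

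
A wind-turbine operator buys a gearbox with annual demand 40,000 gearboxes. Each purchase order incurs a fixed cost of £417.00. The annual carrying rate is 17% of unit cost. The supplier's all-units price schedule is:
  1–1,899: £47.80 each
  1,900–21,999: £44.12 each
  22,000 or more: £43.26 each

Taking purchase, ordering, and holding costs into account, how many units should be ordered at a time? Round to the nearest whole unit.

Holding cost per unit per year at price C is H = 0.17·C.
For each price level, check whether its EOQ is feasible; otherwise the best quantity at that price is the breakpoint.
Tier 1 (£47.80): EOQ = 2026.2 exceeds tier's upper bound 1899, so this tier is dominated.
EOQ at £44.12 = 2109.0 (feasible in tier 2): TC = 40,000×£44.12 + (40,000/2109.0)×417 + (2109.0/2)×0.17×£44.12 = £1,780,618.13.
EOQ at £43.26 = 2129.8 < 22000, so use break Q=22000: TC = 40,000×£43.26 + (40,000/22000.0)×417 + (22000.0/2)×0.17×£43.26 = £1,812,054.38.
Lowest total cost is £1,780,618.13 at Q = 2109.0.

Q* ≈ 2,109 gearboxes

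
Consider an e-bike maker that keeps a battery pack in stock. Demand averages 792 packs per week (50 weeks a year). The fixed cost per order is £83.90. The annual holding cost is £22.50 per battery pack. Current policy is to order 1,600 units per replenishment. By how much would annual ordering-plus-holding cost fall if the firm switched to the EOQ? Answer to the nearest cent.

Extra cost ≈ £7,849.10 per year

Annual demand D = 792 × 50 = 39,600.
EOQ = √(2DS/H) = √(2 × 39,600 × 83.9 / 22.5) ≈ 543.44.
Cost at Q* = (D/Q*)S + (Q*/2)H = √(2DSH) ≈ £12,227.42.
Cost at Q = 1,600: (39,600/1,600)×83.9 + (1,600/2)×22.5 = £2,076.53 + £18,000.00 = £20,076.53.
Excess = £20,076.53 − £12,227.42 = £7,849.10.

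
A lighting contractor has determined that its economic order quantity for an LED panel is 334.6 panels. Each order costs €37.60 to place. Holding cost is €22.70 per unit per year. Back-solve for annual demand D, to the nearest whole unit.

D ≈ 33,796 panels per year

Invert the EOQ relation Q*² = 2DS/H.
From Q* = √(2DS/H): D = Q*²H / (2S) = 334.6² × 22.7 / (2 × 37.6) = 33795.579.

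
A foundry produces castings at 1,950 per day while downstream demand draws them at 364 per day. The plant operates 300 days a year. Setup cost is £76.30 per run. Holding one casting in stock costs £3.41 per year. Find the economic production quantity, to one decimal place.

Q* ≈ 2,451.2 castings

Annual demand D = 364 × 300 = 109,200.
Production build-up factor (1 − d/p) = 1 − 364/1,950 = 0.8133.
Q* = √(2DS / (H(1 − d/p))) = √(2 × 109,200 × 76.3 / (3.41 × 0.8133)).
= √(16,663,920 / 2.7735) ≈ 2451.191.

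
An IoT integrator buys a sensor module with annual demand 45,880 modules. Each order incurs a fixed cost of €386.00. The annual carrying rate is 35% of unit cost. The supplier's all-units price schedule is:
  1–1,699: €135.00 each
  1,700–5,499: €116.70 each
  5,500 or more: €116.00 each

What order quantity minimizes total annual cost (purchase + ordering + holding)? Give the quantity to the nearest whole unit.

Holding cost per unit per year at price C is H = 0.35·C.
For each price level, check whether its EOQ is feasible; otherwise the best quantity at that price is the breakpoint.
EOQ at €135.00 = 865.8 (feasible in tier 1): TC = 45,880×€135.00 + (45,880/865.8)×386 + (865.8/2)×0.35×€135.00 = €6,234,709.23.
EOQ at €116.70 = 931.2 < 1700, so use break Q=1700: TC = 45,880×€116.70 + (45,880/1700.0)×386 + (1700.0/2)×0.35×€116.70 = €5,399,331.71.
EOQ at €116.00 = 934.0 < 5500, so use break Q=5500: TC = 45,880×€116.00 + (45,880/5500.0)×386 + (5500.0/2)×0.35×€116.00 = €5,436,949.94.
Lowest total cost is €5,399,331.71 at Q = 1700.0.

Q* ≈ 1,700 modules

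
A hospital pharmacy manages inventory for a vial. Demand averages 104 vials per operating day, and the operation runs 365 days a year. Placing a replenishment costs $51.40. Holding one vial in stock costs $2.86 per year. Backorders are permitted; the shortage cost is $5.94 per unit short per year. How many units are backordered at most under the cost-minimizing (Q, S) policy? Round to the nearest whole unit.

Annual demand D = 104 × 365 = 37,960.
With planned backorders, Q* = √(2DS/H) · √((H+B)/B).
√(2DS/H) = √(2 × 37,960 × 51.4 / 2.86) = 1168.091.
√((H+B)/B) = √((2.86+5.94)/5.94) = 1.2172.
Q* ≈ 1421.755.
S* = Q* · H/(H+B) = 1421.755 × 2.86/8.8 ≈ 462.070.

S* ≈ 462 vials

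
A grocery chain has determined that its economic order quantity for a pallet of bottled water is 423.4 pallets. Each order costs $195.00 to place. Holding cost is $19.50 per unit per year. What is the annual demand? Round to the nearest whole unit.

Squaring Q* = √(2DS/H) gives Q*² = 2DS/H.
From Q* = √(2DS/H): D = Q*²H / (2S) = 423.4² × 19.5 / (2 × 195) = 8963.378.

D ≈ 8,963 pallets per year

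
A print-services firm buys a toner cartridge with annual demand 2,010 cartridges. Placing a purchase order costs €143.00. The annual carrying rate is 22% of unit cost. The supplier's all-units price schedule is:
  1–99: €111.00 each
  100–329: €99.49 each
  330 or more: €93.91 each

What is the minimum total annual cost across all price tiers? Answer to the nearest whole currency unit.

TC* ≈ €193,039

Holding cost per unit per year at price C is H = 0.22·C.
Candidates are each tier's EOQ (if it falls in that tier) and each price-break quantity.
Tier 1 (€111.00): EOQ = 153.4 exceeds tier's upper bound 99, so this tier is dominated.
EOQ at €99.49 = 162.1 (feasible in tier 2): TC = 2,010×€99.49 + (2,010/162.1)×143 + (162.1/2)×0.22×€99.49 = €203,522.07.
EOQ at €93.91 = 166.8 < 330, so use break Q=330: TC = 2,010×€93.91 + (2,010/330.0)×143 + (330.0/2)×0.22×€93.91 = €193,039.03.
Lowest total cost among the candidates is at Q = 330.0.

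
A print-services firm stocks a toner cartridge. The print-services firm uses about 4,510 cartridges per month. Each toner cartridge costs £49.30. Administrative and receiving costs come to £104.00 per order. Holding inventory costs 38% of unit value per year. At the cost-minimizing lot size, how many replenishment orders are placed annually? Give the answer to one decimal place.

N ≈ 69.8 orders per year

Annual demand D = 4,510 × 12 = 54,120.
Holding cost H = 0.38 × £49.30 = £18.7340 per unit per year.
Q* = √(2DS/H) = √(2 × 54,120 × 104 / 18.734) ≈ 775.17.
Orders per year = D / Q* = 54,120 / 775.17 ≈ 69.817.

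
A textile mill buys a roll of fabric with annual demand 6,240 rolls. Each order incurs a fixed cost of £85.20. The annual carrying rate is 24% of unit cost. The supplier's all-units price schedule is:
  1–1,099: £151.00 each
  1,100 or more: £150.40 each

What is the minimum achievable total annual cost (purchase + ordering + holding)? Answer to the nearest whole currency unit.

TC* ≈ £948,448

Holding cost per unit per year at price C is H = 0.24·C.
Evaluate total cost at each tier's feasible EOQ or, if the EOQ is below the tier, at the tier's minimum quantity.
EOQ at £151.00 = 171.3 (feasible in tier 1): TC = 6,240×£151.00 + (6,240/171.3)×85.2 + (171.3/2)×0.24×£151.00 = £948,447.56.
EOQ at £150.40 = 171.6 < 1100, so use break Q=1100: TC = 6,240×£150.40 + (6,240/1100.0)×85.2 + (1100.0/2)×0.24×£150.40 = £958,832.12.
Lowest total cost among the candidates is at Q = 171.3.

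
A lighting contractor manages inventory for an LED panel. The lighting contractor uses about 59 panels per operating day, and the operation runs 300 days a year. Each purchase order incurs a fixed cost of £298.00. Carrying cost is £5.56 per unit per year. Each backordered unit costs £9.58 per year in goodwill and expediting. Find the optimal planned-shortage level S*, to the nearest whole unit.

Annual demand D = 59 × 300 = 17,700.
With planned backorders, Q* = √(2DS/H) · √((H+B)/B).
√(2DS/H) = √(2 × 17,700 × 298 / 5.56) = 1377.439.
√((H+B)/B) = √((5.56+9.58)/9.58) = 1.2571.
Q* ≈ 1731.620.
S* = Q* · H/(H+B) = 1731.620 × 5.56/15.14 ≈ 635.919.

S* ≈ 636 panels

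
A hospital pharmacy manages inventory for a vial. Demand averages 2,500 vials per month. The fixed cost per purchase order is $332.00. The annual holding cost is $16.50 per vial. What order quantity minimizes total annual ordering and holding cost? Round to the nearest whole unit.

Annual demand D = 2,500 × 12 = 30,000.
EOQ = √(2DS / H) = √(2 × 30,000 × 332 / 16.5).
= √(19,920,000 / 16.5) = √1,207,272.7273 ≈ 1098.760.

Q* ≈ 1,099 vials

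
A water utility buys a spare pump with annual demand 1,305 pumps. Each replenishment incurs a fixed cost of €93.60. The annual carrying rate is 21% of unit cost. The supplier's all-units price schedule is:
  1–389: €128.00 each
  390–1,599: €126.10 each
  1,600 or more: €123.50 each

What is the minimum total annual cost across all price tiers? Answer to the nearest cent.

Holding cost per unit per year at price C is H = 0.21·C.
Candidates are each tier's EOQ (if it falls in that tier) and each price-break quantity.
EOQ at €128.00 = 95.3 (feasible in tier 1): TC = 1,305×€128.00 + (1,305/95.3)×93.6 + (95.3/2)×0.21×€128.00 = €169,602.55.
EOQ at €126.10 = 96.0 < 390, so use break Q=390: TC = 1,305×€126.10 + (1,305/390.0)×93.6 + (390.0/2)×0.21×€126.10 = €170,037.50.
EOQ at €123.50 = 97.1 < 1600, so use break Q=1600: TC = 1,305×€123.50 + (1,305/1600.0)×93.6 + (1600.0/2)×0.21×€123.50 = €181,991.84.
Lowest total cost among the candidates is at Q = 95.3.

TC* ≈ €169,602.55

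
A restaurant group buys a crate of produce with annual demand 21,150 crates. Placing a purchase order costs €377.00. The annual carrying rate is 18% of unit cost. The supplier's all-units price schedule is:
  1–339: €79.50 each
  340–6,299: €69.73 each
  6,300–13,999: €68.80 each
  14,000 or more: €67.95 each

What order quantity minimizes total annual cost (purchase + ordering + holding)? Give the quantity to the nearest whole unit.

Q* ≈ 1,127 crates

Holding cost per unit per year at price C is H = 0.18·C.
For each price level, check whether its EOQ is feasible; otherwise the best quantity at that price is the breakpoint.
Tier 1 (€79.50): EOQ = 1055.7 exceeds tier's upper bound 339, so this tier is dominated.
EOQ at €69.73 = 1127.2 (feasible in tier 2): TC = 21,150×€69.73 + (21,150/1127.2)×377 + (1127.2/2)×0.18×€69.73 = €1,488,937.24.
EOQ at €68.80 = 1134.8 < 6300, so use break Q=6300: TC = 21,150×€68.80 + (21,150/6300.0)×377 + (6300.0/2)×0.18×€68.80 = €1,495,395.24.
EOQ at €67.95 = 1141.9 < 14000, so use break Q=14000: TC = 21,150×€67.95 + (21,150/14000.0)×377 + (14000.0/2)×0.18×€67.95 = €1,523,329.04.
Lowest total cost is €1,488,937.24 at Q = 1127.2.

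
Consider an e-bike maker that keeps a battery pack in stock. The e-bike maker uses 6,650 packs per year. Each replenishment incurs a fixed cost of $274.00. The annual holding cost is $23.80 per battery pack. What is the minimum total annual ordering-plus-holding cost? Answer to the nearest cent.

TC* ≈ $9,313.00

Q* = √(2DS/H) = √(2 × 6,650 × 274 / 23.8) ≈ 391.30.
At Q*, ordering cost (D/Q*)S equals holding cost (Q*/2)H, each = √(DSH/2).
Minimum total = √(2DSH) = √(2 × 6,650 × 274 × 23.8) ≈ 9313.000.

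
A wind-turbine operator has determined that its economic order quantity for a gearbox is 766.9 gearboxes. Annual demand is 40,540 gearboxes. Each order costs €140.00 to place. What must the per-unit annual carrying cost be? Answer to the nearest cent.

H ≈ €19.30

Invert the EOQ relation Q*² = 2DS/H.
From Q* = √(2DS/H): H = 2DS / Q*² = 2 × 40,540 × 140 / 766.9² = 19.3003.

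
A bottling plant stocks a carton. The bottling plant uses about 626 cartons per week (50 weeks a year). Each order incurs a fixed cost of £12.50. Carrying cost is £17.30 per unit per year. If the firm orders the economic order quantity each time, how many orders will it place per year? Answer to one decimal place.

N ≈ 147.2 orders per year

Annual demand D = 626 × 50 = 31,300.
The optimal lot size = √(2DS/H) = √(2 × 31,300 × 12.5 / 17.3) ≈ 212.68.
Orders per year = D / Q* = 31,300 / 212.68 ≈ 147.172.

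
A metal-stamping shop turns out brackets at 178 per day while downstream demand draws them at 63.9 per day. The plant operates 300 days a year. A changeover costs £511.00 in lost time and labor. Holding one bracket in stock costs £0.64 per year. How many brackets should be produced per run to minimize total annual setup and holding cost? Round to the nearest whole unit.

Q* ≈ 6,911 brackets

Annual demand D = 63.9 × 300 = 19,170.
Production build-up factor (1 − d/p) = 1 − 63.9/178 = 0.6410.
Q* = √(2DS / (H(1 − d/p))) = √(2 × 19,170 × 511 / (0.64 × 0.6410)).
= √(19,591,740 / 0.4102) ≈ 6910.567.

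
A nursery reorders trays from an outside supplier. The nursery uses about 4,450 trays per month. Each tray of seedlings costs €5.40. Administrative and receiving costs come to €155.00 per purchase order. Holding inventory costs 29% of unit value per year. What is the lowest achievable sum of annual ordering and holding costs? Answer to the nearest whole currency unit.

TC* ≈ €5,092

Annual demand D = 4,450 × 12 = 53,400.
Holding cost H = 0.29 × €5.40 = €1.5660 per unit per year.
The optimal lot size = √(2DS/H) = √(2 × 53,400 × 155 / 1.566) ≈ 3251.29.
At the optimum the two cost components are equal, so total cost = 2·(Q*/2)H = Q*·H.
Minimum total = √(2DSH) = √(2 × 53,400 × 155 × 1.566) ≈ 5091.519.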